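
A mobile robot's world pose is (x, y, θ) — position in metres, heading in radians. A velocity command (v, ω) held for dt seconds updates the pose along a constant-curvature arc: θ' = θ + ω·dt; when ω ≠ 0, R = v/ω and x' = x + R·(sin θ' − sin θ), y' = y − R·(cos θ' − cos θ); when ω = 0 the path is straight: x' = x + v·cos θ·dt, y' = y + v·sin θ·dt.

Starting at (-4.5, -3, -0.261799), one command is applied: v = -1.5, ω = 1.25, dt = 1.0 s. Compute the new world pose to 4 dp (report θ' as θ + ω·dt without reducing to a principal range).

θ' = -0.2618 + 1.25·1.0 = 0.9882
R = v/ω = -1.5/1.25 = -1.2000
x' = -4.5 + -1.2000·(sin 0.9882 − sin -0.2618) = -5.8126
y' = -3 − -1.2000·(cos 0.9882 − cos -0.2618) = -3.4989

(-5.8126, -3.4989, 0.9882)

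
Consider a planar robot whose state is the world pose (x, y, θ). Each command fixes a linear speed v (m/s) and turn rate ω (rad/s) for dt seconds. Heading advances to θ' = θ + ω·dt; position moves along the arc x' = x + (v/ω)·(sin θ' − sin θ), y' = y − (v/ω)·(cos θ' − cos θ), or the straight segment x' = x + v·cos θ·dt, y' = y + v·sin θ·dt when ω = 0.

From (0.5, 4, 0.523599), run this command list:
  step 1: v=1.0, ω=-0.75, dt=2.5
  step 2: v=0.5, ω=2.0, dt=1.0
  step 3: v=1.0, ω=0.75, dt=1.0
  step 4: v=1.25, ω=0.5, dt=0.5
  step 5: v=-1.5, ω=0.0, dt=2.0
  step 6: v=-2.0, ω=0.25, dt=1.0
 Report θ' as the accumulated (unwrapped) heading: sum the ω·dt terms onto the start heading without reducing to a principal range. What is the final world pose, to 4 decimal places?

(4.0356, -0.4974, 1.8986)

step 1: θ'=-1.3514 (R=-1.3333) → pose (2.4680, 3.1355, -1.3514)
step 2: θ'=0.6486 (R=0.2500) → pose (2.8631, 2.9907, 0.6486)
step 3: θ'=1.3986 (R=1.3333) → pose (3.3713, 3.8248, 1.3986)
step 4: θ'=1.6486 (R=2.5000) → pose (3.4007, 4.4475, 1.6486)
step 5: θ'=1.6486 (straight) → pose (3.6338, 1.4565, 1.6486)
step 6: θ'=1.8986 (R=-8.0000) → pose (4.0356, -0.4974, 1.8986)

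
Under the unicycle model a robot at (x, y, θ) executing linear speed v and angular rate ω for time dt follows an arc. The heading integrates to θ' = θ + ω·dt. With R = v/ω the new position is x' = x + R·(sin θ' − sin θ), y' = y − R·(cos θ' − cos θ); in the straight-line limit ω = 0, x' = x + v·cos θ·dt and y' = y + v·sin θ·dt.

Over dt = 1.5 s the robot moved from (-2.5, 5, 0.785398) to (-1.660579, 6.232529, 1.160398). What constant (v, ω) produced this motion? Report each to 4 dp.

v = 1.0000, ω = 0.2500

Δθ = 1.160398 − 0.785398 = 0.375000
ω = Δθ/dt = 0.375000/1.5 = 0.2500
R = −Δy/(cos θ' − cos θ) = 4.0000
v = R·ω = 4.0000·0.2500 = 1.0000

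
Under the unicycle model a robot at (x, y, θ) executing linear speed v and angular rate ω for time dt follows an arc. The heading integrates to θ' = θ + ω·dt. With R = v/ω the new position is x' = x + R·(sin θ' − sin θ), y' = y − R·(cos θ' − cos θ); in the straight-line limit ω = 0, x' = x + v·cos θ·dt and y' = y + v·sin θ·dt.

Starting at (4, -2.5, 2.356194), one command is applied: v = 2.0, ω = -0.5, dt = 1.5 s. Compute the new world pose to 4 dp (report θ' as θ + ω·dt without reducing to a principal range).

(2.8309, 0.1869, 1.6062)

θ' = 2.3562 + -0.5·1.5 = 1.6062
R = v/ω = 2.0/-0.5 = -4.0000
x' = 4 + -4.0000·(sin 1.6062 − sin 2.3562) = 2.8309
y' = -2.5 − -4.0000·(cos 1.6062 − cos 2.3562) = 0.1869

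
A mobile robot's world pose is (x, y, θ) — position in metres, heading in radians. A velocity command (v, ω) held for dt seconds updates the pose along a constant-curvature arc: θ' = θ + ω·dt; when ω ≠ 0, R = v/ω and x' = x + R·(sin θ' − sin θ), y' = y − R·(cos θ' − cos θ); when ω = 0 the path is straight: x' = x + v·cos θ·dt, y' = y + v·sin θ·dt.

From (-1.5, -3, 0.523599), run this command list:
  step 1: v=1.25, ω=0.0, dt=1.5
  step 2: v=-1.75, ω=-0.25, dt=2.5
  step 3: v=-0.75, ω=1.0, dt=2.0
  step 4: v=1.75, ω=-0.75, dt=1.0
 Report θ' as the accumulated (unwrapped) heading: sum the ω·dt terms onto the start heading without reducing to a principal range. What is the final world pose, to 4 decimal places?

step 1: θ'=0.5236 (straight) → pose (0.1238, -2.0625, 0.5236)
step 2: θ'=-0.1014 (R=7.0000) → pose (-4.0848, -2.9644, -0.1014)
step 3: θ'=1.8986 (R=-0.7500) → pose (-4.8708, -3.9520, 1.8986)
step 4: θ'=1.1486 (R=-2.3333) → pose (-4.7901, -2.2446, 1.1486)

(-4.7901, -2.2446, 1.1486)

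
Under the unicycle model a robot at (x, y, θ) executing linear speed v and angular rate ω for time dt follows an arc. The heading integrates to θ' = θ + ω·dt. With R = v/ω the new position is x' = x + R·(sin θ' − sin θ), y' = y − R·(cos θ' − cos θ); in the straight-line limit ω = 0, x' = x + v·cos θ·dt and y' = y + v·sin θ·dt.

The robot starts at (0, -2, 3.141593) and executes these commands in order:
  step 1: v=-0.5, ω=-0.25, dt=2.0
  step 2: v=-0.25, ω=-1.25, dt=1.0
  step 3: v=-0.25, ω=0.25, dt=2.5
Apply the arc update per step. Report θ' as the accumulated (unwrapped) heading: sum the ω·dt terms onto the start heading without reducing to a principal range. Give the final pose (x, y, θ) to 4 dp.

(1.1415, -3.0654, 2.0166)

step 1: θ'=2.6416 (R=2.0000) → pose (0.9589, -2.2448, 2.6416)
step 2: θ'=1.3916 (R=0.2000) → pose (1.0598, -2.4560, 1.3916)
step 3: θ'=2.0166 (R=-1.0000) → pose (1.1415, -3.0654, 2.0166)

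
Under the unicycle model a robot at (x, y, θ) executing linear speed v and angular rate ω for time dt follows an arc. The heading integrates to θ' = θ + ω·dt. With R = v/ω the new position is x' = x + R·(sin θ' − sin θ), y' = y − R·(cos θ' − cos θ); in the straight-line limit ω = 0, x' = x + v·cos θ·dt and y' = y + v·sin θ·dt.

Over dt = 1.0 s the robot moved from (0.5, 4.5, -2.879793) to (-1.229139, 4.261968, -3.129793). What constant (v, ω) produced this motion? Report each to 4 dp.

v = 1.7500, ω = -0.2500

Δθ = -3.129793 − -2.879793 = -0.250000
ω = Δθ/dt = -0.250000/1.0 = -0.2500
R = Δx/(sin θ' − sin θ) = -7.0000
v = R·ω = -7.0000·-0.2500 = 1.7500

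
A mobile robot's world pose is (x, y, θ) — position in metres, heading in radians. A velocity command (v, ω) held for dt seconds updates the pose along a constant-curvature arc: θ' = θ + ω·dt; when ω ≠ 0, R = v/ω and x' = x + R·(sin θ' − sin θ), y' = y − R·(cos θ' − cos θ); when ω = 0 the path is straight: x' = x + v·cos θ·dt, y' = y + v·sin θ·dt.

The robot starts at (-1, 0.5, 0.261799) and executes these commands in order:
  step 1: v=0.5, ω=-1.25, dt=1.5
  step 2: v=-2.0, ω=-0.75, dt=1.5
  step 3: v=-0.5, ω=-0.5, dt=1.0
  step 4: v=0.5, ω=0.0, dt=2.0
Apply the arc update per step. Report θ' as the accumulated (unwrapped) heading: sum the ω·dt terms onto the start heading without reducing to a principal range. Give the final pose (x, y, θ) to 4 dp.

step 1: θ'=-1.6132 (R=-0.4000) → pose (-0.4968, 0.0967, -1.6132)
step 2: θ'=-2.7382 (R=2.6667) → pose (1.1207, 2.4363, -2.7382)
step 3: θ'=-3.2382 (R=1.0000) → pose (1.6097, 2.5119, -3.2382)
step 4: θ'=-3.2382 (straight) → pose (0.6143, 2.6083, -3.2382)

(0.6143, 2.6083, -3.2382)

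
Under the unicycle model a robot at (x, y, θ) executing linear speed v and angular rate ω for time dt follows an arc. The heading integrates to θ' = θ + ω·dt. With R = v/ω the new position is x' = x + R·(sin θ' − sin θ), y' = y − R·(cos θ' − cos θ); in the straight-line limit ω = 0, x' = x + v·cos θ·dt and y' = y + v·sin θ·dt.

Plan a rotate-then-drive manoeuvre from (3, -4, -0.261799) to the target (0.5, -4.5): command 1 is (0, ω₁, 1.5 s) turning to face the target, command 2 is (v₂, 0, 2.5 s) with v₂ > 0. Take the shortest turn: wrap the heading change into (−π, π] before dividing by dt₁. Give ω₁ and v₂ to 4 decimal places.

ω₁ = -1.7883, v₂ = 1.0198

heading to target = atan2(-4.5−-4, 0.5−3) = -2.9442
Δθ = wrap(-2.9442 − -0.2618) = -2.6824; ω₁ = Δθ/dt₁ = -1.7883
distance = √((0.5−3)² + (-4.5−-4)²) = 2.5495; v₂ = distance/dt₂ = 1.0198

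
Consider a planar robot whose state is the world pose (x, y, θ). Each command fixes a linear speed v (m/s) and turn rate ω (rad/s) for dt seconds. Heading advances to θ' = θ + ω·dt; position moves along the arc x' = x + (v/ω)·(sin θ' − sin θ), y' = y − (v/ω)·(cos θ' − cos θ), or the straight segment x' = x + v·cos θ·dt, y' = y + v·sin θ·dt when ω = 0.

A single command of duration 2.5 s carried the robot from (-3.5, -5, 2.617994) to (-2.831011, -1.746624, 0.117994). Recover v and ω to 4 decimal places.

Δθ = 0.117994 − 2.617994 = -2.500000
ω = Δθ/dt = -2.500000/2.5 = -1.0000
R = −Δy/(cos θ' − cos θ) = -1.7500
v = R·ω = -1.7500·-1.0000 = 1.7500

v = 1.7500, ω = -1.0000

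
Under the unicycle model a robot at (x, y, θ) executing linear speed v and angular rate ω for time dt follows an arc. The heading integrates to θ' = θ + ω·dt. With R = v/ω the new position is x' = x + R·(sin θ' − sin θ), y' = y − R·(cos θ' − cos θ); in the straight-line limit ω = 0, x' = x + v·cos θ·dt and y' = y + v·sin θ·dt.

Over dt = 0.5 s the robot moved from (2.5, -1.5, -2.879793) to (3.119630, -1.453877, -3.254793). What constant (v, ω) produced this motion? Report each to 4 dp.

Δθ = -3.254793 − -2.879793 = -0.375000
ω = Δθ/dt = -0.375000/0.5 = -0.7500
R = Δx/(sin θ' − sin θ) = 1.6667
v = R·ω = 1.6667·-0.7500 = -1.2500

v = -1.2500, ω = -0.7500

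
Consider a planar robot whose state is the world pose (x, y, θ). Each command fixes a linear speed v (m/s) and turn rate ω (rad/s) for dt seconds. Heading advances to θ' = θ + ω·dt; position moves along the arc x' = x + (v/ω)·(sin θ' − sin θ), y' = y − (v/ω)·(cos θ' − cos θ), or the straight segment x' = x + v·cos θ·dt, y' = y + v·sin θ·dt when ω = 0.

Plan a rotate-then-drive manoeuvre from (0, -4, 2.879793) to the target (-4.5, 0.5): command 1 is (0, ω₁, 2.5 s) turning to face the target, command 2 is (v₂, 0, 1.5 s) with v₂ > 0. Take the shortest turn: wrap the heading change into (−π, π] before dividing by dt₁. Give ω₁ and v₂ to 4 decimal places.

heading to target = atan2(0.5−-4, -4.5−0) = 2.3562
Δθ = wrap(2.3562 − 2.8798) = -0.5236; ω₁ = Δθ/dt₁ = -0.2094
distance = √((-4.5−0)² + (0.5−-4)²) = 6.3640; v₂ = distance/dt₂ = 4.2426

ω₁ = -0.2094, v₂ = 4.2426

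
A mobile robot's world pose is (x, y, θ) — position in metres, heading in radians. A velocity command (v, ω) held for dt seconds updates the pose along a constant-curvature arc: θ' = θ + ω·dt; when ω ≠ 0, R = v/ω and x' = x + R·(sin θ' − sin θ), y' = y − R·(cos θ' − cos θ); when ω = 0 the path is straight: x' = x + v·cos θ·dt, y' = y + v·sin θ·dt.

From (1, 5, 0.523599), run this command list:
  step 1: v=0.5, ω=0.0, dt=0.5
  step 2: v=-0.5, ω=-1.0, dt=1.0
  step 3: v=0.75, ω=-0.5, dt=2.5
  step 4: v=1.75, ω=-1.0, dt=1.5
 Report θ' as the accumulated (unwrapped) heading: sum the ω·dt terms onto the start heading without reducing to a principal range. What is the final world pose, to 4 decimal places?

step 1: θ'=0.5236 (straight) → pose (1.2165, 5.1250, 0.5236)
step 2: θ'=-0.4764 (R=0.5000) → pose (0.7372, 5.1137, -0.4764)
step 3: θ'=-1.7264 (R=-1.5000) → pose (1.5312, 3.5482, -1.7264)
step 4: θ'=-3.2264 (R=-1.7500) → pose (-0.3459, 2.0757, -3.2264)

(-0.3459, 2.0757, -3.2264)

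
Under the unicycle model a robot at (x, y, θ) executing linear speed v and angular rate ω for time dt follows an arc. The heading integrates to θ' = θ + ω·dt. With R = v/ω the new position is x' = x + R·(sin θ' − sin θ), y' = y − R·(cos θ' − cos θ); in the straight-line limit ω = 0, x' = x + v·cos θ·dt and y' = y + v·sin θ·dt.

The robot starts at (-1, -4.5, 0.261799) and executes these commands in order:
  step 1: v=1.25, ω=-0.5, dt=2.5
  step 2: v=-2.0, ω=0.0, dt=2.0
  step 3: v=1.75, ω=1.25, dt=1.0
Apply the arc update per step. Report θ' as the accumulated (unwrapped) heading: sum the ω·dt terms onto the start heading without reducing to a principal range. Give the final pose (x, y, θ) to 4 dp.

(1.0653, -2.7812, 0.2618)

step 1: θ'=-0.9882 (R=-2.5000) → pose (1.7346, -5.5393, -0.9882)
step 2: θ'=-0.9882 (straight) → pose (-0.4661, -2.1992, -0.9882)
step 3: θ'=0.2618 (R=1.4000) → pose (1.0653, -2.7812, 0.2618)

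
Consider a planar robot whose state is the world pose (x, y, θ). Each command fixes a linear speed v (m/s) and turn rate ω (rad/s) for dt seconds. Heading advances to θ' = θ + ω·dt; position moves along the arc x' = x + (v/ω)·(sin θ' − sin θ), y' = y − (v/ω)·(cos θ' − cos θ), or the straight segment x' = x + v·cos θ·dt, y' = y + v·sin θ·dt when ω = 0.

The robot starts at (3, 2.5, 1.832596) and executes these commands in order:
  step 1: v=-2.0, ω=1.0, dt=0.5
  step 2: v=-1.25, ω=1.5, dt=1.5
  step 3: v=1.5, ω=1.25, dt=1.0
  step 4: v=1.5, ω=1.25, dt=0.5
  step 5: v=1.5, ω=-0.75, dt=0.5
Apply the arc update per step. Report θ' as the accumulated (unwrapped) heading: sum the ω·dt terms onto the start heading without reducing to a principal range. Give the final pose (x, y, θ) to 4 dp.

(7.0577, 0.7577, 6.0826)

step 1: θ'=2.3326 (R=-2.0000) → pose (3.4847, 1.6372, 2.3326)
step 2: θ'=4.5826 (R=-0.8333) → pose (4.9140, 2.1045, 4.5826)
step 3: θ'=5.8326 (R=1.2000) → pose (5.5813, 0.8690, 5.8326)
step 4: θ'=6.4576 (R=1.2000) → pose (6.3121, 0.7674, 6.4576)
step 5: θ'=6.0826 (R=-2.0000) → pose (7.0577, 0.7577, 6.0826)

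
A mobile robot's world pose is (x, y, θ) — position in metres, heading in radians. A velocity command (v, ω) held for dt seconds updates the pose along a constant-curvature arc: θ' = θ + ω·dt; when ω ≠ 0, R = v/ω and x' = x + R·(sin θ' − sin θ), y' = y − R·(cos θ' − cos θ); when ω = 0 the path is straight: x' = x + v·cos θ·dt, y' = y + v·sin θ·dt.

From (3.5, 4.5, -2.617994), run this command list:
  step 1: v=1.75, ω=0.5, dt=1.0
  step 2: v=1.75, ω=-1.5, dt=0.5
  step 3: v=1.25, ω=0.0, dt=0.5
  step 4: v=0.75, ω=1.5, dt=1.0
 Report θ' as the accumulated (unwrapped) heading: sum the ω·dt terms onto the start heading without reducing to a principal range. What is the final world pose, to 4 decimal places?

(0.6236, 2.0227, -1.3680)

step 1: θ'=-2.1180 (R=3.5000) → pose (2.2610, 3.2899, -2.1180)
step 2: θ'=-2.8680 (R=-1.1667) → pose (1.5800, 2.7737, -2.8680)
step 3: θ'=-2.8680 (straight) → pose (0.9782, 2.6048, -2.8680)
step 4: θ'=-1.3680 (R=0.5000) → pose (0.6236, 2.0227, -1.3680)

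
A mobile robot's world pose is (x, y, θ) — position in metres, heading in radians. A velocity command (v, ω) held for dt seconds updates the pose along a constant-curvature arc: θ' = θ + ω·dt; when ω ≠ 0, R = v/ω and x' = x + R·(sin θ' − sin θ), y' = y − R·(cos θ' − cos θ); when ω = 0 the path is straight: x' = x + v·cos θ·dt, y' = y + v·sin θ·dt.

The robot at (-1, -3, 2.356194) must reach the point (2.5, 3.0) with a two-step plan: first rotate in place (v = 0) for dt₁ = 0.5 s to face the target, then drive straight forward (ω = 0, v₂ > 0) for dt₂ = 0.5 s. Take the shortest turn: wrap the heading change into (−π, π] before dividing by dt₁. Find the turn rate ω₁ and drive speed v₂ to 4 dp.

ω₁ = -2.6269, v₂ = 13.8924

heading to target = atan2(3−-3, 2.5−-1) = 1.0427
Δθ = wrap(1.0427 − 2.3562) = -1.3135; ω₁ = Δθ/dt₁ = -2.6269
distance = √((2.5−-1)² + (3−-3)²) = 6.9462; v₂ = distance/dt₂ = 13.8924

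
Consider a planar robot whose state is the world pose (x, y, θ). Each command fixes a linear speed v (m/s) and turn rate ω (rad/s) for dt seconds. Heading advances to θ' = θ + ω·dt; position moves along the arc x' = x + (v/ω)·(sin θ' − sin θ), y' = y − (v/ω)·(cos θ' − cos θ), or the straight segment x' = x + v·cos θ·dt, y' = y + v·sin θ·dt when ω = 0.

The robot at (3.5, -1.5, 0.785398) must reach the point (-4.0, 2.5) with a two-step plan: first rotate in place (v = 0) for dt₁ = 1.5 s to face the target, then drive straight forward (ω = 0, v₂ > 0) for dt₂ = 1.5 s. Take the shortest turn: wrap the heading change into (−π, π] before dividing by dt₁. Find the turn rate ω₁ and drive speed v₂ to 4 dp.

heading to target = atan2(2.5−-1.5, -4−3.5) = 2.6516
Δθ = wrap(2.6516 − 0.7854) = 1.8662; ω₁ = Δθ/dt₁ = 1.2442
distance = √((-4−3.5)² + (2.5−-1.5)²) = 8.5000; v₂ = distance/dt₂ = 5.6667

ω₁ = 1.2442, v₂ = 5.6667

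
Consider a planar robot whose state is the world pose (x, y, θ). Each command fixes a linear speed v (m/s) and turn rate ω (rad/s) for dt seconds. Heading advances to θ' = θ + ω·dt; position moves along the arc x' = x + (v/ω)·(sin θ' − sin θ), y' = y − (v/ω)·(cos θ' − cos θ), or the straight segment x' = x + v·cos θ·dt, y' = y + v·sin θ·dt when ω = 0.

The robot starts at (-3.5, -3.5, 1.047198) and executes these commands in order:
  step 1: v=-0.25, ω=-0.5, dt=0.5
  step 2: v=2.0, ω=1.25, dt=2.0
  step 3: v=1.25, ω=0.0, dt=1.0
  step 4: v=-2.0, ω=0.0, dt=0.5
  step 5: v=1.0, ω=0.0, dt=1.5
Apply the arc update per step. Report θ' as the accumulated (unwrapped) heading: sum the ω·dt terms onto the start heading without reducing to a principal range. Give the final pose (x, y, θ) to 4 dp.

(-6.6968, -1.1720, 3.2972)

step 1: θ'=0.7972 (R=0.5000) → pose (-3.5753, -3.5994, 0.7972)
step 2: θ'=3.2972 (R=1.6000) → pose (-4.9679, -0.9007, 3.2972)
step 3: θ'=3.2972 (straight) → pose (-6.2028, -1.0945, 3.2972)
step 4: θ'=3.2972 (straight) → pose (-5.2149, -0.9395, 3.2972)
step 5: θ'=3.2972 (straight) → pose (-6.6968, -1.1720, 3.2972)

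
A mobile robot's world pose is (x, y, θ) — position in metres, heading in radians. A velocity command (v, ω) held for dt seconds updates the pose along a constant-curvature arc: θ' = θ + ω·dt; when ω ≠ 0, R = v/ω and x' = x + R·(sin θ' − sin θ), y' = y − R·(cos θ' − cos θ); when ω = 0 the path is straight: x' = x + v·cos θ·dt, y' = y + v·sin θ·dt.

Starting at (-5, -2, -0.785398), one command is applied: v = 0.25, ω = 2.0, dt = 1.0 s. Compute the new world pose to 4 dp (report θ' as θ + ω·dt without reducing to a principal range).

θ' = -0.7854 + 2.0·1.0 = 1.2146
R = v/ω = 0.25/2.0 = 0.1250
x' = -5 + 0.1250·(sin 1.2146 − sin -0.7854) = -4.7945
y' = -2 − 0.1250·(cos 1.2146 − cos -0.7854) = -1.9552

(-4.7945, -1.9552, 1.2146)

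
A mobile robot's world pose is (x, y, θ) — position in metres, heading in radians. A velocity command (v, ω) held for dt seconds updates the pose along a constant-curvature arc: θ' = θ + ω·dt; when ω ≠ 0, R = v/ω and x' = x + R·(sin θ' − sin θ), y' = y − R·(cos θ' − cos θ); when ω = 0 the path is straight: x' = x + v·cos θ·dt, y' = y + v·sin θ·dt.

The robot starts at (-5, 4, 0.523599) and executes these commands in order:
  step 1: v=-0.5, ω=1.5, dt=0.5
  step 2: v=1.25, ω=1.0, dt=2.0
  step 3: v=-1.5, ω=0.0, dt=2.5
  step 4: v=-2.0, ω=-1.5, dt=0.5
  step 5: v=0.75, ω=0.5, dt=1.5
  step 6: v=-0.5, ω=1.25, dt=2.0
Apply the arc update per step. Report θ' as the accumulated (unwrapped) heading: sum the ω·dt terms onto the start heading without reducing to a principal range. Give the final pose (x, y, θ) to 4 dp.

step 1: θ'=1.2736 (R=-0.3333) → pose (-5.1521, 3.8089, 1.2736)
step 2: θ'=3.2736 (R=1.2500) → pose (-6.5118, 5.4141, 3.2736)
step 3: θ'=3.2736 (straight) → pose (-2.7944, 5.9077, 3.2736)
step 4: θ'=2.5236 (R=1.3333) → pose (-1.8464, 5.6727, 2.5236)
step 5: θ'=3.2736 (R=1.5000) → pose (-2.9129, 5.9371, 3.2736)
step 6: θ'=5.7736 (R=-0.4000) → pose (-2.7704, 6.6828, 5.7736)

(-2.7704, 6.6828, 5.7736)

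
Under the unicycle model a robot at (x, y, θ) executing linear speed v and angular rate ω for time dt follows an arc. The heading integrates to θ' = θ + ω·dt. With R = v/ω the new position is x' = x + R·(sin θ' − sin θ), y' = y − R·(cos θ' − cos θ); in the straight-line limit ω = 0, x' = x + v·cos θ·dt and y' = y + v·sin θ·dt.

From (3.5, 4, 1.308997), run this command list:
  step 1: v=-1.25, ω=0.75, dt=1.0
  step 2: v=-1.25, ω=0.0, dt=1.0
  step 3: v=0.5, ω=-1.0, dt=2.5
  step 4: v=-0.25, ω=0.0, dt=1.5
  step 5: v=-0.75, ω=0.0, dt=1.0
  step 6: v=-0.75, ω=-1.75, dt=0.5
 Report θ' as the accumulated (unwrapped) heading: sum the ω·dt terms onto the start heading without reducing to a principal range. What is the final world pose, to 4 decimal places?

step 1: θ'=2.0590 (R=-1.6667) → pose (3.6379, 2.7869, 2.0590)
step 2: θ'=2.0590 (straight) → pose (4.2242, 1.6829, 2.0590)
step 3: θ'=-0.4410 (R=-0.5000) → pose (4.8792, 2.3696, -0.4410)
step 4: θ'=-0.4410 (straight) → pose (4.5401, 2.5297, -0.4410)
step 5: θ'=-0.4410 (straight) → pose (3.8619, 2.8498, -0.4410)
step 6: θ'=-1.3160 (R=0.4286) → pose (3.6301, 3.1294, -1.3160)

(3.6301, 3.1294, -1.3160)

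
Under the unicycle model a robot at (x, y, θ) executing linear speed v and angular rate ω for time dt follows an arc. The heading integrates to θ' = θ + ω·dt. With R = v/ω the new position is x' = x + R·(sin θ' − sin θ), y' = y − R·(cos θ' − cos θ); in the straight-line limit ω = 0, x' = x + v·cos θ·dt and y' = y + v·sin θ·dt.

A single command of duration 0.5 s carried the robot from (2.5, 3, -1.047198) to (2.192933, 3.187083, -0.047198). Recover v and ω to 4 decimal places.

v = -0.7500, ω = 2.0000

Δθ = -0.047198 − -1.047198 = 1.000000
ω = Δθ/dt = 1.000000/0.5 = 2.0000
R = Δx/(sin θ' − sin θ) = -0.3750
v = R·ω = -0.3750·2.0000 = -0.7500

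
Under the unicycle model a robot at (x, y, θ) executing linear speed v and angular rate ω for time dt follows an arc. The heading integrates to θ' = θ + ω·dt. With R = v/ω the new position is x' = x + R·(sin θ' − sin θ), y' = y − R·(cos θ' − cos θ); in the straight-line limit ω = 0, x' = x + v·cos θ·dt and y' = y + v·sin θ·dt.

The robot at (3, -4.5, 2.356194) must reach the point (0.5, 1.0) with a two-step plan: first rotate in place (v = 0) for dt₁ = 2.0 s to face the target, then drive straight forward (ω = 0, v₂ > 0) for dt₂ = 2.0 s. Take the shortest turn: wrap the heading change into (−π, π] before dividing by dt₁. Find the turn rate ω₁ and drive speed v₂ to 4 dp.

ω₁ = -0.1794, v₂ = 3.0208

heading to target = atan2(1−-4.5, 0.5−3) = 1.9974
Δθ = wrap(1.9974 − 2.3562) = -0.3588; ω₁ = Δθ/dt₁ = -0.1794
distance = √((0.5−3)² + (1−-4.5)²) = 6.0415; v₂ = distance/dt₂ = 3.0208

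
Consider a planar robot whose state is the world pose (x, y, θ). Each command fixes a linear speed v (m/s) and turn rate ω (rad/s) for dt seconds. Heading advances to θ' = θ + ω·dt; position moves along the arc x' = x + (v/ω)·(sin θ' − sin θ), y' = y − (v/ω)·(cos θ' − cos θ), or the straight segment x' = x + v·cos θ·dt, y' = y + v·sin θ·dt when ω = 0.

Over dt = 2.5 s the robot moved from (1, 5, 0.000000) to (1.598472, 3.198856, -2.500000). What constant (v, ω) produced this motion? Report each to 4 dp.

Δθ = -2.500000 − 0.000000 = -2.500000
ω = Δθ/dt = -2.500000/2.5 = -1.0000
R = −Δy/(cos θ' − cos θ) = -1.0000
v = R·ω = -1.0000·-1.0000 = 1.0000

v = 1.0000, ω = -1.0000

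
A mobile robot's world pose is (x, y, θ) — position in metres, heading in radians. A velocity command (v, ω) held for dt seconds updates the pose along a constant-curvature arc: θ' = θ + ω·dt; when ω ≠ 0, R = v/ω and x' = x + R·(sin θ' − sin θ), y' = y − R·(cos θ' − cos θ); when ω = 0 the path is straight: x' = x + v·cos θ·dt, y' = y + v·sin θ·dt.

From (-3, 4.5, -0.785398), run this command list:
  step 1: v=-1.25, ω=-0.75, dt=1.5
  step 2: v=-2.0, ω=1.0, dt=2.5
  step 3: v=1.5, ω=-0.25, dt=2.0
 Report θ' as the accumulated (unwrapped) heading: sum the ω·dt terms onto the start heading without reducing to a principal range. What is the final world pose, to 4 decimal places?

(-3.5915, 9.5512, 0.0896)

step 1: θ'=-1.9104 (R=1.6667) → pose (-3.3930, 6.2337, -1.9104)
step 2: θ'=0.5896 (R=-2.0000) → pose (-6.3908, 8.5622, 0.5896)
step 3: θ'=0.0896 (R=-6.0000) → pose (-3.5915, 9.5512, 0.0896)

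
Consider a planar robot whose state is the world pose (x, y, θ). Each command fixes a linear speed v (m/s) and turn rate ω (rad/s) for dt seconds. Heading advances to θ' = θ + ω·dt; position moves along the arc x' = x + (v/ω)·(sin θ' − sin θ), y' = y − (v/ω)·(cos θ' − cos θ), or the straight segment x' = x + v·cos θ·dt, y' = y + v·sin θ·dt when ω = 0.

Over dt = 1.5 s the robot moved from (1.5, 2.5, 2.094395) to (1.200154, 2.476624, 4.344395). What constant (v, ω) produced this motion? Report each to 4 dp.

Δθ = 4.344395 − 2.094395 = 2.250000
ω = Δθ/dt = 2.250000/1.5 = 1.5000
R = Δx/(sin θ' − sin θ) = 0.1667
v = R·ω = 0.1667·1.5000 = 0.2500

v = 0.2500, ω = 1.5000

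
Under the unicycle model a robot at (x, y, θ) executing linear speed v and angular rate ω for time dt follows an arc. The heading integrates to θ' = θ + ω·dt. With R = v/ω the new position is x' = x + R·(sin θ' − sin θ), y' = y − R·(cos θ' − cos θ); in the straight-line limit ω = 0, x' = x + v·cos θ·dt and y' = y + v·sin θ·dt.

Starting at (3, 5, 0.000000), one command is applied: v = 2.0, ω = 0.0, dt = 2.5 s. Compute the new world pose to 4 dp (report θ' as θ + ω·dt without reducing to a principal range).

(8.0000, 5.0000, 0.0000)

θ' = 0.0000 + 0.0·2.5 = 0.0000
ω = 0 → straight: x' = 3 + 2.0·cos(0.0000)·2.5 = 8.0000
y' = 5 + 2.0·sin(0.0000)·2.5 = 5.0000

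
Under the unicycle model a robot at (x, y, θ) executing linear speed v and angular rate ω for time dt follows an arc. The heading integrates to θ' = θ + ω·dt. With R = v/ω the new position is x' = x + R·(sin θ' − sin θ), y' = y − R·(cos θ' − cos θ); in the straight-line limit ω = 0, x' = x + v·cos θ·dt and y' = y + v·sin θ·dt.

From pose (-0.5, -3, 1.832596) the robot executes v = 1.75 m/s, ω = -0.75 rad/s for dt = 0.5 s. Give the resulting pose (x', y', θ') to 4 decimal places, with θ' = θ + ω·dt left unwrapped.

(-0.5646, -2.1325, 1.4576)

θ' = 1.8326 + -0.75·0.5 = 1.4576
R = v/ω = 1.75/-0.75 = -2.3333
x' = -0.5 + -2.3333·(sin 1.4576 − sin 1.8326) = -0.5646
y' = -3 − -2.3333·(cos 1.4576 − cos 1.8326) = -2.1325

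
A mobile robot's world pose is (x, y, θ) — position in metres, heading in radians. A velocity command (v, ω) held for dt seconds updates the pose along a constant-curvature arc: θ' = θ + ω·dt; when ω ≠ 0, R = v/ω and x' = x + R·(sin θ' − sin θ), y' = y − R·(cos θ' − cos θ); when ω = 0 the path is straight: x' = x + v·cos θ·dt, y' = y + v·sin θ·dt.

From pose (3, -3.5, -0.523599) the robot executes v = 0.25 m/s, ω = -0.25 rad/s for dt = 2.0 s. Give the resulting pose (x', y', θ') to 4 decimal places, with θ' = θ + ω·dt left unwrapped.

(3.3540, -3.8457, -1.0236)

θ' = -0.5236 + -0.25·2.0 = -1.0236
R = v/ω = 0.25/-0.25 = -1.0000
x' = 3 + -1.0000·(sin -1.0236 − sin -0.5236) = 3.3540
y' = -3.5 − -1.0000·(cos -1.0236 − cos -0.5236) = -3.8457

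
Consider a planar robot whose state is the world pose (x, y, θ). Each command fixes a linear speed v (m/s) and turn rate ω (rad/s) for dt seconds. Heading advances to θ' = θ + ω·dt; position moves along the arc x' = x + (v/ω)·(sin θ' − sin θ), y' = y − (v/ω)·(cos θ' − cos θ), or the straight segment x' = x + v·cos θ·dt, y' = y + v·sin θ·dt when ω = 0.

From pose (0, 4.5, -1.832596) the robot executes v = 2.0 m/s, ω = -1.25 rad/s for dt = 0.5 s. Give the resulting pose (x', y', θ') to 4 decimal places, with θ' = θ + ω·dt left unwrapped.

(-0.5344, 3.6740, -2.4576)

θ' = -1.8326 + -1.25·0.5 = -2.4576
R = v/ω = 2.0/-1.25 = -1.6000
x' = 0 + -1.6000·(sin -2.4576 − sin -1.8326) = -0.5344
y' = 4.5 − -1.6000·(cos -2.4576 − cos -1.8326) = 3.6740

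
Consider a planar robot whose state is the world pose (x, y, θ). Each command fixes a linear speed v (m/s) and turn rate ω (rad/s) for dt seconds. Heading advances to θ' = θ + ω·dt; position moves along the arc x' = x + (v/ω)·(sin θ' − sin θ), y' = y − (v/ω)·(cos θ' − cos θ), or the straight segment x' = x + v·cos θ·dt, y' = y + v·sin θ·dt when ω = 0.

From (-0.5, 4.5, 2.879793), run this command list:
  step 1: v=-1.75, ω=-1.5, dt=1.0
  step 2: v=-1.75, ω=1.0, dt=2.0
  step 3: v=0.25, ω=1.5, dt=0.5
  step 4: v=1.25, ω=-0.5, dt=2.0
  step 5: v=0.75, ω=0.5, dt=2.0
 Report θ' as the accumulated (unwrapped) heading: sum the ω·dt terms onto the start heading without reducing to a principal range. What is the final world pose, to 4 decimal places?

(-1.0126, -0.7504, 4.1298)

step 1: θ'=1.3798 (R=1.1667) → pose (0.3435, 3.1516, 1.3798)
step 2: θ'=3.3798 (R=-1.7500) → pose (2.4746, 1.1188, 3.3798)
step 3: θ'=4.1298 (R=0.1667) → pose (2.3747, 1.0485, 4.1298)
step 4: θ'=3.1298 (R=-2.5000) → pose (0.2577, -0.0758, 3.1298)
step 5: θ'=4.1298 (R=1.5000) → pose (-1.0126, -0.7504, 4.1298)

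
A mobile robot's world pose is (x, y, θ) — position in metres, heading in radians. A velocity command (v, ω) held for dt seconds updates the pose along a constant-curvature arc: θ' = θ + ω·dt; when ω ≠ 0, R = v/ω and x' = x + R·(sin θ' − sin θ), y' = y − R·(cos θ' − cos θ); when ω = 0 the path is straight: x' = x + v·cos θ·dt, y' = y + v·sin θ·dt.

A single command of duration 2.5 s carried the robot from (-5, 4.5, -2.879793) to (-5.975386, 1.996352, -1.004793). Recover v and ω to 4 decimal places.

Δθ = -1.004793 − -2.879793 = 1.875000
ω = Δθ/dt = 1.875000/2.5 = 0.7500
R = −Δy/(cos θ' − cos θ) = 1.6667
v = R·ω = 1.6667·0.7500 = 1.2500

v = 1.2500, ω = 0.7500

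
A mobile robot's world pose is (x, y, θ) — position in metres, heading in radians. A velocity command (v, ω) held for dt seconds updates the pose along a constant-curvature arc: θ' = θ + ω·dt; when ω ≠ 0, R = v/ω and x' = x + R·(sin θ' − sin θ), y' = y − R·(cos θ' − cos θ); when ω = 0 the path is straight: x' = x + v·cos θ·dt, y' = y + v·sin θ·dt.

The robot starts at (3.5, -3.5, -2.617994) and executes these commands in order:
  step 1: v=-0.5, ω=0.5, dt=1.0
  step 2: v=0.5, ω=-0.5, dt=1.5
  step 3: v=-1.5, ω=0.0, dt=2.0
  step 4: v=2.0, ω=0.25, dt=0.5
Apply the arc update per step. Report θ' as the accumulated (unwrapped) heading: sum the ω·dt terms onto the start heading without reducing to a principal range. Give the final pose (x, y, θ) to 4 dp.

step 1: θ'=-2.1180 (R=-1.0000) → pose (3.8540, -3.1543, -2.1180)
step 2: θ'=-2.8680 (R=-1.0000) → pose (3.2702, -3.5968, -2.8680)
step 3: θ'=-2.8680 (straight) → pose (6.1586, -2.7862, -2.8680)
step 4: θ'=-2.7430 (R=8.0000) → pose (5.2152, -3.1158, -2.7430)

(5.2152, -3.1158, -2.7430)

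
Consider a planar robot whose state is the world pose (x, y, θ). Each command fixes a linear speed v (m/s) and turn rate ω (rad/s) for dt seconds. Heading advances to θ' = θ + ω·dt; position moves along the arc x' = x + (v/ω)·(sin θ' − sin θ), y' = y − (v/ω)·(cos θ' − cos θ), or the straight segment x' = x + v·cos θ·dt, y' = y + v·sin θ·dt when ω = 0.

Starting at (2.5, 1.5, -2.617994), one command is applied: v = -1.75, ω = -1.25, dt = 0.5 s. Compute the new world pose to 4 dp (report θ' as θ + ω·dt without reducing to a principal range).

θ' = -2.6180 + -1.25·0.5 = -3.2430
R = v/ω = -1.75/-1.25 = 1.4000
x' = 2.5 + 1.4000·(sin -3.2430 − sin -2.6180) = 3.3417
y' = 1.5 − 1.4000·(cos -3.2430 − cos -2.6180) = 1.6804

(3.3417, 1.6804, -3.2430)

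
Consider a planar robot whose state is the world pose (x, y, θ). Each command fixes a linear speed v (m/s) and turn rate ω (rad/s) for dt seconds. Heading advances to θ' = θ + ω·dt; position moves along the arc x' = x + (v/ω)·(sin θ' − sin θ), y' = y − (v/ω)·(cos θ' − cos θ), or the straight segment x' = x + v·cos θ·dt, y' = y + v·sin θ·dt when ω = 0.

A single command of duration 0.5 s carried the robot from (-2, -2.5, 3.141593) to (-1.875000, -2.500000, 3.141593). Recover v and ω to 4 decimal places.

Δθ = 3.141593 − 3.141593 = 0.000000
ω = Δθ/dt = 0.000000/0.5 = 0.0000
ω = 0 → v = (Δx·cos θ + Δy·sin θ)/dt = -0.2500

v = -0.2500, ω = 0.0000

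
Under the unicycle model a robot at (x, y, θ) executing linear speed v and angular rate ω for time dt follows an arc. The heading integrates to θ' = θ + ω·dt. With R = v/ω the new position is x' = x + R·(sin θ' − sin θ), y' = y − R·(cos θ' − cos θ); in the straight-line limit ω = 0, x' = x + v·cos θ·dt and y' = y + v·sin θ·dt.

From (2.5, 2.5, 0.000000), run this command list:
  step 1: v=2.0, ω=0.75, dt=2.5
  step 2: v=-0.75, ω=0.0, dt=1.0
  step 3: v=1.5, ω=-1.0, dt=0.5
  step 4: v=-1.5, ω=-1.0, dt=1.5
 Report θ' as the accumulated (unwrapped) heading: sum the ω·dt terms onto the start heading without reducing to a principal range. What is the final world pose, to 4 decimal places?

step 1: θ'=1.8750 (R=2.6667) → pose (5.0442, 5.9654, 1.8750)
step 2: θ'=1.8750 (straight) → pose (5.2689, 5.2499, 1.8750)
step 3: θ'=1.3750 (R=-1.5000) → pose (5.2287, 5.9910, 1.3750)
step 4: θ'=-0.1250 (R=1.5000) → pose (3.5703, 4.7945, -0.1250)

(3.5703, 4.7945, -0.1250)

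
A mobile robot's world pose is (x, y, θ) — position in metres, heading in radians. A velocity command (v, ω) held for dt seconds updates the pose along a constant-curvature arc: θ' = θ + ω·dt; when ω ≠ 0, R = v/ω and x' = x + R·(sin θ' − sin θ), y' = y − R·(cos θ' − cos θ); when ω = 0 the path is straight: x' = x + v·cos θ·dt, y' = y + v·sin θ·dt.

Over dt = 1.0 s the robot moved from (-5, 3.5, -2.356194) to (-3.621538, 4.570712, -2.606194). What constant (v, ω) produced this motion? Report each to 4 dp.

v = -1.7500, ω = -0.2500

Δθ = -2.606194 − -2.356194 = -0.250000
ω = Δθ/dt = -0.250000/1.0 = -0.2500
R = Δx/(sin θ' − sin θ) = 7.0000
v = R·ω = 7.0000·-0.2500 = -1.7500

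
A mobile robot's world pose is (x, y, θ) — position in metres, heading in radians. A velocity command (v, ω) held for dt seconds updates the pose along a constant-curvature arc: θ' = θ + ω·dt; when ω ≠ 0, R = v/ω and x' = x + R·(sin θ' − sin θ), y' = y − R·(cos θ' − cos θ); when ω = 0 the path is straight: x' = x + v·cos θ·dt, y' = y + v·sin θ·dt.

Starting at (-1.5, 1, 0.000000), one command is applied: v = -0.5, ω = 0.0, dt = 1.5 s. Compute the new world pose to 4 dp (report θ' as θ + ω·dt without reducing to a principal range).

(-2.2500, 1.0000, 0.0000)

θ' = 0.0000 + 0.0·1.5 = 0.0000
ω = 0 → straight: x' = -1.5 + -0.5·cos(0.0000)·1.5 = -2.2500
y' = 1 + -0.5·sin(0.0000)·1.5 = 1.0000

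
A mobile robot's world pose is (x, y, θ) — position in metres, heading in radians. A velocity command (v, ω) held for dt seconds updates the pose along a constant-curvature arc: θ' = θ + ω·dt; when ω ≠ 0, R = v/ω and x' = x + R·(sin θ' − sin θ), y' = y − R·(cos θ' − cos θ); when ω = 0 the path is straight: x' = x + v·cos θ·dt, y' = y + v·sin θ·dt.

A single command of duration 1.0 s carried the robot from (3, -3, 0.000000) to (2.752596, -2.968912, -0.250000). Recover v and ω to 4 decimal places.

v = -0.2500, ω = -0.2500

Δθ = -0.250000 − 0.000000 = -0.250000
ω = Δθ/dt = -0.250000/1.0 = -0.2500
R = Δx/(sin θ' − sin θ) = 1.0000
v = R·ω = 1.0000·-0.2500 = -0.2500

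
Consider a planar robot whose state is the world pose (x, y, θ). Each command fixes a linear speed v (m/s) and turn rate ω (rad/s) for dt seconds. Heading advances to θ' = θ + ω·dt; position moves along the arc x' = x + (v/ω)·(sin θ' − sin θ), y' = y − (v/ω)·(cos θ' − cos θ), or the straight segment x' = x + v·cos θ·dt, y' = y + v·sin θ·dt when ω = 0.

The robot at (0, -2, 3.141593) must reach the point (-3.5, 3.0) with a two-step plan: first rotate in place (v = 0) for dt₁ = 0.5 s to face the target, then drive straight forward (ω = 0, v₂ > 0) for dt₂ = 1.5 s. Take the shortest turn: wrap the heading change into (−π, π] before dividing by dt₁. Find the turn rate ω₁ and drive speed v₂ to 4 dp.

heading to target = atan2(3−-2, -3.5−0) = 2.1815
Δθ = wrap(2.1815 − 3.1416) = -0.9601; ω₁ = Δθ/dt₁ = -1.9201
distance = √((-3.5−0)² + (3−-2)²) = 6.1033; v₂ = distance/dt₂ = 4.0689

ω₁ = -1.9201, v₂ = 4.0689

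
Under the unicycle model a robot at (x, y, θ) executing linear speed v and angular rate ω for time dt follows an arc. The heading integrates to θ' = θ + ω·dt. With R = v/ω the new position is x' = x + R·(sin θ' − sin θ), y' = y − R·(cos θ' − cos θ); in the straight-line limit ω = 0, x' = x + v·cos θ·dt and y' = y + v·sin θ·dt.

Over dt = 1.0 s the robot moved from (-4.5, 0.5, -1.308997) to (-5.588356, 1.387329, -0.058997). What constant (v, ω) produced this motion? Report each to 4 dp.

v = -1.5000, ω = 1.2500

Δθ = -0.058997 − -1.308997 = 1.250000
ω = Δθ/dt = 1.250000/1.0 = 1.2500
R = Δx/(sin θ' − sin θ) = -1.2000
v = R·ω = -1.2000·1.2500 = -1.5000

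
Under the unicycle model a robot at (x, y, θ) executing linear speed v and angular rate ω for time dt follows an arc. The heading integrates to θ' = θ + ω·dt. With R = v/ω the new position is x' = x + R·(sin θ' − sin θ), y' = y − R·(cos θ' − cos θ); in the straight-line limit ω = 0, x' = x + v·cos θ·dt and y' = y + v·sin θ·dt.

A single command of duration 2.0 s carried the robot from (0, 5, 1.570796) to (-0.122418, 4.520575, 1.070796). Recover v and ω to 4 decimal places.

v = -0.2500, ω = -0.2500

Δθ = 1.070796 − 1.570796 = -0.500000
ω = Δθ/dt = -0.500000/2.0 = -0.2500
R = −Δy/(cos θ' − cos θ) = 1.0000
v = R·ω = 1.0000·-0.2500 = -0.2500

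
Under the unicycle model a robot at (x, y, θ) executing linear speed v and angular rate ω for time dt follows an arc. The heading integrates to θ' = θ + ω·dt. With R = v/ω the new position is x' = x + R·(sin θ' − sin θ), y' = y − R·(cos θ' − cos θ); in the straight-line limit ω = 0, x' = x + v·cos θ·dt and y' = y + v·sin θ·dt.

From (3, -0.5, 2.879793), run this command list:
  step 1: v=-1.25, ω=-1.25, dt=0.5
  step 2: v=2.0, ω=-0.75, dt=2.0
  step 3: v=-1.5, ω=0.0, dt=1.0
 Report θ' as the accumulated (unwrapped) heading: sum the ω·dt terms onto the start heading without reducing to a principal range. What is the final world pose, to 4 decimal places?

(2.6634, 1.7658, 0.7548)

step 1: θ'=2.2548 (R=1.0000) → pose (3.5162, -0.8340, 2.2548)
step 2: θ'=0.7548 (R=-2.6667) → pose (3.7560, 2.7935, 0.7548)
step 3: θ'=0.7548 (straight) → pose (2.6634, 1.7658, 0.7548)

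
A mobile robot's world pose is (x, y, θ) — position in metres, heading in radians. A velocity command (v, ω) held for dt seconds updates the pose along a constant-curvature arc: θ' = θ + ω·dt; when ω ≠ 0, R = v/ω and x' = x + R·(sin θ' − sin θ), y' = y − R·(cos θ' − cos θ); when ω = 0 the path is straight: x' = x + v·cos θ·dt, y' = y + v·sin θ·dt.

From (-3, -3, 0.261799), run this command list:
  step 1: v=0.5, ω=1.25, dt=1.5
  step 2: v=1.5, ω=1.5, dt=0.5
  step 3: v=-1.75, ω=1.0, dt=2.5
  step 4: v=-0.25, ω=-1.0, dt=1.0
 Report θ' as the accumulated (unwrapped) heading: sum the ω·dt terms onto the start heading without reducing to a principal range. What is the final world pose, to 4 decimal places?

step 1: θ'=2.1368 (R=0.4000) → pose (-2.7659, -2.3991, 2.1368)
step 2: θ'=2.8868 (R=1.0000) → pose (-3.3579, -1.9677, 2.8868)
step 3: θ'=5.3868 (R=-1.7500) → pose (-1.5500, 0.8186, 5.3868)
step 4: θ'=4.3868 (R=0.2500) → pose (-1.5915, 1.0547, 4.3868)

(-1.5915, 1.0547, 4.3868)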